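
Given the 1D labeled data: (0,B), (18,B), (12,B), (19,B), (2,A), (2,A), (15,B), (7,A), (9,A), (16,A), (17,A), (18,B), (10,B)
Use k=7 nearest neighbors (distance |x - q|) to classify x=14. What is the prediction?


Distances: |0-14|=14, |18-14|=4, |12-14|=2, |19-14|=5, |2-14|=12, |2-14|=12, |15-14|=1, |7-14|=7, |9-14|=5, |16-14|=2, |17-14|=3, |18-14|=4, |10-14|=4. 7 nearest: (15,B), (16,A), (12,B), (17,A), (18,B), (18,B), (10,B). Counts: {'B': 5, 'A': 2}. Majority class: B.

B


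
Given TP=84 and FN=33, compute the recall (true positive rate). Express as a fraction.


Recall = TP / (TP + FN) = 84 / 117 = 28/39.

28/39


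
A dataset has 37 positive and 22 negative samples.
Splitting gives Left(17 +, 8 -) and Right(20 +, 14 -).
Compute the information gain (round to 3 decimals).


H(parent) = 0.9529. H(left) = 0.9044, H(right) = 0.9774. Weighted = (25/59)*0.9044 + (34/59)*0.9774 = 0.9465. IG = 0.9529 - 0.9465 = 0.0064, which rounds to 0.006.

0.006


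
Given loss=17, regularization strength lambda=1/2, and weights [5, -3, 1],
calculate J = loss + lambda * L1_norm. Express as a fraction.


L1 norm = sum(|w|) = 9. J = 17 + 1/2 * 9 = 43/2.

43/2


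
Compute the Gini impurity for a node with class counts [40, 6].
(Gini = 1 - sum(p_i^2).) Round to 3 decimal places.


Total = 46. Proportions: 40/46, 6/46. sum(p_i^2) = 0.7732. Gini = 1 - 0.7732 = 0.2268, which rounds to 0.227.

0.227


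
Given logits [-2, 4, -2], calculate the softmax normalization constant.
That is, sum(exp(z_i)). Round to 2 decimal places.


Denom = e^-2=0.1353 + e^4=54.5982 + e^-2=0.1353. Sum = 54.8688, which rounds to 54.87.

54.87


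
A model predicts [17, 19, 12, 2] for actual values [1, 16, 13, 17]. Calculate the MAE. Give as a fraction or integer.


MAE = (1/4) * (|1-17|=16 + |16-19|=3 + |13-12|=1 + |17-2|=15). Sum = 35. MAE = 35/4.

35/4


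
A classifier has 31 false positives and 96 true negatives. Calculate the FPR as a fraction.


FPR = FP / (FP + TN) = 31 / 127 = 31/127.

31/127


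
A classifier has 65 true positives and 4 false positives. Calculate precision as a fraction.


Precision = TP / (TP + FP) = 65 / 69 = 65/69.

65/69


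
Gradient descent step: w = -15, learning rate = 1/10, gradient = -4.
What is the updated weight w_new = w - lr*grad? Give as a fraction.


w_new = -15 - 1/10 * -4 = -15 - -2/5 = -73/5.

-73/5


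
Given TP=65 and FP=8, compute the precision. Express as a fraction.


Precision = TP / (TP + FP) = 65 / 73 = 65/73.

65/73


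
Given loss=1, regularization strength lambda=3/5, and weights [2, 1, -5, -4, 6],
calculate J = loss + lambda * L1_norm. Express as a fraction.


L1 norm = sum(|w|) = 18. J = 1 + 3/5 * 18 = 59/5.

59/5


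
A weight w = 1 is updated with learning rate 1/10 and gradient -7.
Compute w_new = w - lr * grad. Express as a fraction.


w_new = 1 - 1/10 * -7 = 1 - -7/10 = 17/10.

17/10


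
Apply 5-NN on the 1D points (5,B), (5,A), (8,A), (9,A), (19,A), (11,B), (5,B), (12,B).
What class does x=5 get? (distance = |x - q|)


Distances: |5-5|=0, |5-5|=0, |8-5|=3, |9-5|=4, |19-5|=14, |11-5|=6, |5-5|=0, |12-5|=7. 5 nearest: (5,A), (5,B), (5,B), (8,A), (9,A). Counts: {'A': 3, 'B': 2}. Majority class: A.

A


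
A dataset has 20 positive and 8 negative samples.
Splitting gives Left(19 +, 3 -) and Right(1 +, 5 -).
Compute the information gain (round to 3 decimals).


H(parent) = 0.8631. H(left) = 0.5746, H(right) = 0.6500. Weighted = (22/28)*0.5746 + (6/28)*0.6500 = 0.5908. IG = 0.8631 - 0.5908 = 0.2723, which rounds to 0.272.

0.272


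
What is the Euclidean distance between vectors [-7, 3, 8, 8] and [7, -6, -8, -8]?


d = sqrt(sum of squared differences). (-7-7)^2=196, (3--6)^2=81, (8--8)^2=256, (8--8)^2=256. Sum = 789.

sqrt(789)


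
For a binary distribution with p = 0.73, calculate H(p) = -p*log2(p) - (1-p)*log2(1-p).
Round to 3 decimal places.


H = -0.73*log2(0.73) - 0.27*log2(0.27) = 0.841.

0.841


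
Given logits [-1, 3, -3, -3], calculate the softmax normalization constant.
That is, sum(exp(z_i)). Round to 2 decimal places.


Denom = e^-1=0.3679 + e^3=20.0855 + e^-3=0.0498 + e^-3=0.0498. Sum = 20.5530, which rounds to 20.55.

20.55


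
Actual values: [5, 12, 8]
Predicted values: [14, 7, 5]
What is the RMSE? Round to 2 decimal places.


MSE = 38.3333. RMSE = sqrt(38.3333) = 6.19.

6.19


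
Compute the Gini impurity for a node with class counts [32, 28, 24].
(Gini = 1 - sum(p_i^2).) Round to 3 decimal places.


Total = 84. Proportions: 32/84, 28/84, 24/84. sum(p_i^2) = 0.3379. Gini = 1 - 0.3379 = 0.6621, which rounds to 0.662.

0.662


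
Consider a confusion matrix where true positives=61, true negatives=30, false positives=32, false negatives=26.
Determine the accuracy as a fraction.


Accuracy = (TP + TN) / (TP + TN + FP + FN) = (61 + 30) / 149 = 91/149.

91/149


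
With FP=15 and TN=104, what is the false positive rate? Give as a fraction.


FPR = FP / (FP + TN) = 15 / 119 = 15/119.

15/119


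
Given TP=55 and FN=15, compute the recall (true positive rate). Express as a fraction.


Recall = TP / (TP + FN) = 55 / 70 = 11/14.

11/14


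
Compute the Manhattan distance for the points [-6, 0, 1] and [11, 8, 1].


d = sum of absolute differences: |-6-11|=17 + |0-8|=8 + |1-1|=0 = 25.

25


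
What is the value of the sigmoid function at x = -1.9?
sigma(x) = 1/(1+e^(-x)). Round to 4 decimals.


sigma(-1.9) = 1/(1+e^(1.9)) = 1/(1+6.685894) = 1/7.685894 = 0.1301.

0.1301


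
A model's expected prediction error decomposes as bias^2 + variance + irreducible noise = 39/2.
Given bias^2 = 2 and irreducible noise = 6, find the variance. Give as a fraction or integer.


Total error = bias^2 + variance + irreducible noise. So variance = 39/2 - 2 - 6 = 23/2.

23/2


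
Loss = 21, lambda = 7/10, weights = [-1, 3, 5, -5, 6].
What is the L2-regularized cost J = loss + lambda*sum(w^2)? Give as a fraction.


L2 sq norm = sum(w^2) = 96. J = 21 + 7/10 * 96 = 441/5.

441/5


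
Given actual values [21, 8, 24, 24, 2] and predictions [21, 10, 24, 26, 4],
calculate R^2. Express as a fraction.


Mean(y) = 79/5. SS_res = 12. SS_tot = 2064/5. R^2 = 1 - 12/(2064/5) = 167/172.

167/172


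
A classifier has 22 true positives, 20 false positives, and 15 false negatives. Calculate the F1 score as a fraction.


Precision = 22/42 = 11/21. Recall = 22/37 = 22/37. F1 = 2*P*R/(P+R) = 44/79.

44/79


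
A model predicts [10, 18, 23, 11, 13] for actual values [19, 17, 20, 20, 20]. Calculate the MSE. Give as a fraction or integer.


MSE = (1/5) * ((19-10)^2=81 + (17-18)^2=1 + (20-23)^2=9 + (20-11)^2=81 + (20-13)^2=49). Sum = 221. MSE = 221/5.

221/5


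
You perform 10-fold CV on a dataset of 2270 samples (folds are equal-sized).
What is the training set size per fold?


Each validation fold has 2270/10 = 227 samples. Training set = 2270 - 227 = 2043.

2043


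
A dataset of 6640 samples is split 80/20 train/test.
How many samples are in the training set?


Test set = 6640 * 20% = 1328. Training set = 6640 - 1328 = 5312.

5312


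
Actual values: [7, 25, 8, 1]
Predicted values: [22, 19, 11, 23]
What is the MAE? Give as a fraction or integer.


MAE = (1/4) * (|7-22|=15 + |25-19|=6 + |8-11|=3 + |1-23|=22). Sum = 46. MAE = 23/2.

23/2


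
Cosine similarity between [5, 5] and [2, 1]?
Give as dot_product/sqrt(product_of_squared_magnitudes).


dot = 15. |a|^2 = 50, |b|^2 = 5. cos = 15/sqrt(250).

15/sqrt(250)


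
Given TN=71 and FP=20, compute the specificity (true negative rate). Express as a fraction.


Specificity = TN / (TN + FP) = 71 / 91 = 71/91.

71/91


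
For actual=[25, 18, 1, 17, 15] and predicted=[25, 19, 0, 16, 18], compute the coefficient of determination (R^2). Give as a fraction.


Mean(y) = 76/5. SS_res = 12. SS_tot = 1544/5. R^2 = 1 - 12/(1544/5) = 371/386.

371/386


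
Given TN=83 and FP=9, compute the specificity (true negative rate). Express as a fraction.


Specificity = TN / (TN + FP) = 83 / 92 = 83/92.

83/92


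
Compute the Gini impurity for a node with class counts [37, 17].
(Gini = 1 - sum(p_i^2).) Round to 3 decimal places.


Total = 54. Proportions: 37/54, 17/54. sum(p_i^2) = 0.5686. Gini = 1 - 0.5686 = 0.4314, which rounds to 0.431.

0.431


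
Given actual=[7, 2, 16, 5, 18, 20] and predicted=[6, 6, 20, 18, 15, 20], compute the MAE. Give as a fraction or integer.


MAE = (1/6) * (|7-6|=1 + |2-6|=4 + |16-20|=4 + |5-18|=13 + |18-15|=3 + |20-20|=0). Sum = 25. MAE = 25/6.

25/6


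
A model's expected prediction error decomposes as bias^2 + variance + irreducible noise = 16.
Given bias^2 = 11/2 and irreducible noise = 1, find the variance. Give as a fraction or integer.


Total error = bias^2 + variance + irreducible noise. So variance = 16 - 11/2 - 1 = 19/2.

19/2


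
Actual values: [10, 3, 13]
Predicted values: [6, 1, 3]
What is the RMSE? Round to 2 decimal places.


MSE = 40.0000. RMSE = sqrt(40.0000) = 6.32.

6.32


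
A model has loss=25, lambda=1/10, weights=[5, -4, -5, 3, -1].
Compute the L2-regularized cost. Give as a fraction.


L2 sq norm = sum(w^2) = 76. J = 25 + 1/10 * 76 = 163/5.

163/5


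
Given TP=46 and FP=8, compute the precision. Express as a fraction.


Precision = TP / (TP + FP) = 46 / 54 = 23/27.

23/27


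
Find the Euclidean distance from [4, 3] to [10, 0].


d = sqrt(sum of squared differences). (4-10)^2=36, (3-0)^2=9. Sum = 45.

sqrt(45)


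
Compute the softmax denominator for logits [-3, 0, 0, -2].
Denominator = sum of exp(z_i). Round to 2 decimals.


Denom = e^-3=0.0498 + e^0=1.0000 + e^0=1.0000 + e^-2=0.1353. Sum = 2.1851, which rounds to 2.19.

2.19


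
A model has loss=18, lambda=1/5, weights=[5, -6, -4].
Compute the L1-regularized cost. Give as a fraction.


L1 norm = sum(|w|) = 15. J = 18 + 1/5 * 15 = 21.

21


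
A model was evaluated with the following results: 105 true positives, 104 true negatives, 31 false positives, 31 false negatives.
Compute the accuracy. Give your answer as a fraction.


Accuracy = (TP + TN) / (TP + TN + FP + FN) = (105 + 104) / 271 = 209/271.

209/271


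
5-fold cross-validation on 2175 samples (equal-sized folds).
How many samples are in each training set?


Each validation fold has 2175/5 = 435 samples. Training set = 2175 - 435 = 1740.

1740


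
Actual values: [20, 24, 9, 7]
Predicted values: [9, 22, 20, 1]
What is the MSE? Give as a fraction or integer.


MSE = (1/4) * ((20-9)^2=121 + (24-22)^2=4 + (9-20)^2=121 + (7-1)^2=36). Sum = 282. MSE = 141/2.

141/2


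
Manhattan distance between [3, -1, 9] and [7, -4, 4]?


d = sum of absolute differences: |3-7|=4 + |-1--4|=3 + |9-4|=5 = 12.

12


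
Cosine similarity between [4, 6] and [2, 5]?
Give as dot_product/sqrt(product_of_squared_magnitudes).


dot = 38. |a|^2 = 52, |b|^2 = 29. cos = 38/sqrt(1508).

38/sqrt(1508)


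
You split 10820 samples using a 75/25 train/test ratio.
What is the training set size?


Test set = 10820 * 25% = 2705. Training set = 10820 - 2705 = 8115.

8115


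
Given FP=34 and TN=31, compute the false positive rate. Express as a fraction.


FPR = FP / (FP + TN) = 34 / 65 = 34/65.

34/65


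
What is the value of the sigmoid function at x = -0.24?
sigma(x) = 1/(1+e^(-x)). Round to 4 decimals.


sigma(-0.24) = 1/(1+e^(0.24)) = 1/(1+1.271249) = 1/2.271249 = 0.4403.

0.4403


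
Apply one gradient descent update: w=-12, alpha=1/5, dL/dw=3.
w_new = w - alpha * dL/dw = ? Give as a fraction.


w_new = -12 - 1/5 * 3 = -12 - 3/5 = -63/5.

-63/5


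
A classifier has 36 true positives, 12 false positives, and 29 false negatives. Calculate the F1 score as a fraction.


Precision = 36/48 = 3/4. Recall = 36/65 = 36/65. F1 = 2*P*R/(P+R) = 72/113.

72/113


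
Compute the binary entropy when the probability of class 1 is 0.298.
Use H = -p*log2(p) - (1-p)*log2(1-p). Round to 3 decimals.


H = -0.298*log2(0.298) - 0.702*log2(0.702) = 0.879.

0.879


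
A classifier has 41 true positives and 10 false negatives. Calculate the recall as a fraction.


Recall = TP / (TP + FN) = 41 / 51 = 41/51.

41/51


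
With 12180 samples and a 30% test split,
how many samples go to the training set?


Test set = 12180 * 30% = 3654. Training set = 12180 - 3654 = 8526.

8526


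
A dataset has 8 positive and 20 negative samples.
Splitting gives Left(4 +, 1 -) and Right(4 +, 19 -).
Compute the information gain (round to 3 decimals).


H(parent) = 0.8631. H(left) = 0.7219, H(right) = 0.6666. Weighted = (5/28)*0.7219 + (23/28)*0.6666 = 0.6765. IG = 0.8631 - 0.6765 = 0.1866, which rounds to 0.187.

0.187


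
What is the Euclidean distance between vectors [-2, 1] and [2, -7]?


d = sqrt(sum of squared differences). (-2-2)^2=16, (1--7)^2=64. Sum = 80.

sqrt(80)


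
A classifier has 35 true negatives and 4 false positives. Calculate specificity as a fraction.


Specificity = TN / (TN + FP) = 35 / 39 = 35/39.

35/39


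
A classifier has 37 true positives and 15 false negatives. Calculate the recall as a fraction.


Recall = TP / (TP + FN) = 37 / 52 = 37/52.

37/52


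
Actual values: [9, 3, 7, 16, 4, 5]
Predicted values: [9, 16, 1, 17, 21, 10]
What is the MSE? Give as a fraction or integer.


MSE = (1/6) * ((9-9)^2=0 + (3-16)^2=169 + (7-1)^2=36 + (16-17)^2=1 + (4-21)^2=289 + (5-10)^2=25). Sum = 520. MSE = 260/3.

260/3


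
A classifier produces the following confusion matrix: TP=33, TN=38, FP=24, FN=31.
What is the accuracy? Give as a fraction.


Accuracy = (TP + TN) / (TP + TN + FP + FN) = (33 + 38) / 126 = 71/126.

71/126


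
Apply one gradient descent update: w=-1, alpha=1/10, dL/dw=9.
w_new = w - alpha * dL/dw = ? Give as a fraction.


w_new = -1 - 1/10 * 9 = -1 - 9/10 = -19/10.

-19/10


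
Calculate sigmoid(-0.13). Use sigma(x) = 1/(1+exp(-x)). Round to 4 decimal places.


sigma(-0.13) = 1/(1+e^(0.13)) = 1/(1+1.138828) = 1/2.138828 = 0.4675.

0.4675


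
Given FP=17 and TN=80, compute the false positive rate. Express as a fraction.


FPR = FP / (FP + TN) = 17 / 97 = 17/97.

17/97


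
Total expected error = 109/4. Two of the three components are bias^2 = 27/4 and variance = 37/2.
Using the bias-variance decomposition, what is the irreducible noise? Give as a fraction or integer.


Total error = bias^2 + variance + irreducible noise. So irreducible noise = 109/4 - 27/4 - 37/2 = 2.

2


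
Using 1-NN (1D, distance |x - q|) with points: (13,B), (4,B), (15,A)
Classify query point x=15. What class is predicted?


Distances: |13-15|=2, |4-15|=11, |15-15|=0. 1 nearest: (15,A). Counts: {'A': 1}. Majority class: A.

A


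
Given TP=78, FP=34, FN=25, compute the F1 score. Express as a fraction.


Precision = 78/112 = 39/56. Recall = 78/103 = 78/103. F1 = 2*P*R/(P+R) = 156/215.

156/215


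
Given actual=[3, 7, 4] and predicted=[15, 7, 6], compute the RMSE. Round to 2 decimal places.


MSE = 49.3333. RMSE = sqrt(49.3333) = 7.02.

7.02


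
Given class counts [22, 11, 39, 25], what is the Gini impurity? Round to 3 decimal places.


Total = 97. Proportions: 22/97, 11/97, 39/97, 25/97. sum(p_i^2) = 0.2924. Gini = 1 - 0.2924 = 0.7076, which rounds to 0.708.

0.708


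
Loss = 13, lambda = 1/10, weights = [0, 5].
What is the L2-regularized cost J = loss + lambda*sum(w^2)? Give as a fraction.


L2 sq norm = sum(w^2) = 25. J = 13 + 1/10 * 25 = 31/2.

31/2


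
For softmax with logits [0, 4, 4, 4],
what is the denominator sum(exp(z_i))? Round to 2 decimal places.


Denom = e^0=1.0000 + e^4=54.5982 + e^4=54.5982 + e^4=54.5982. Sum = 164.7946, which rounds to 164.79.

164.79


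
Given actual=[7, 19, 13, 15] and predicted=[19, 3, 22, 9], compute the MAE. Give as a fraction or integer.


MAE = (1/4) * (|7-19|=12 + |19-3|=16 + |13-22|=9 + |15-9|=6). Sum = 43. MAE = 43/4.

43/4


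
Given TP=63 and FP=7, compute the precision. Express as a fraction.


Precision = TP / (TP + FP) = 63 / 70 = 9/10.

9/10


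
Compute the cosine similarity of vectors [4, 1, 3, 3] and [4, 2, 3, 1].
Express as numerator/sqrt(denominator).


dot = 30. |a|^2 = 35, |b|^2 = 30. cos = 30/sqrt(1050).

30/sqrt(1050)


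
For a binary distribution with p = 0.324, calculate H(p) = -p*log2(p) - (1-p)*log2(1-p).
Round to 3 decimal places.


H = -0.324*log2(0.324) - 0.676*log2(0.676) = 0.909.

0.909


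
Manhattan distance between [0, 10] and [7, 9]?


d = sum of absolute differences: |0-7|=7 + |10-9|=1 = 8.

8


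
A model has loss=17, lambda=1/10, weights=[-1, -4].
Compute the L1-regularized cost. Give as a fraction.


L1 norm = sum(|w|) = 5. J = 17 + 1/10 * 5 = 35/2.

35/2


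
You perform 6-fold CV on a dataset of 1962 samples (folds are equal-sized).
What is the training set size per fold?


Each validation fold has 1962/6 = 327 samples. Training set = 1962 - 327 = 1635.

1635


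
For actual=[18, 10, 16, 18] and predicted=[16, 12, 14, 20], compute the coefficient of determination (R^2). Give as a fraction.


Mean(y) = 31/2. SS_res = 16. SS_tot = 43. R^2 = 1 - 16/(43) = 27/43.

27/43


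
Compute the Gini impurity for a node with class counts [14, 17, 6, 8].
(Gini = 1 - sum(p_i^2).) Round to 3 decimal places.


Total = 45. Proportions: 14/45, 17/45, 6/45, 8/45. sum(p_i^2) = 0.2889. Gini = 1 - 0.2889 = 0.7111, which rounds to 0.711.

0.711


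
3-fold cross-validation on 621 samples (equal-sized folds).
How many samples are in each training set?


Each validation fold has 621/3 = 207 samples. Training set = 621 - 207 = 414.

414


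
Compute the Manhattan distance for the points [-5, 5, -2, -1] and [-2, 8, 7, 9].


d = sum of absolute differences: |-5--2|=3 + |5-8|=3 + |-2-7|=9 + |-1-9|=10 = 25.

25


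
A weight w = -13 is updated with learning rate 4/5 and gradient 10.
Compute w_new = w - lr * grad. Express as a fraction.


w_new = -13 - 4/5 * 10 = -13 - 8 = -21.

-21


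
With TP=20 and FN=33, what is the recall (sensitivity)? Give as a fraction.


Recall = TP / (TP + FN) = 20 / 53 = 20/53.

20/53


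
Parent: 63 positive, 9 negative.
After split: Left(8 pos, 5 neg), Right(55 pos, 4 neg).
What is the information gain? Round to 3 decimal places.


H(parent) = 0.5436. H(left) = 0.9612, H(right) = 0.3576. Weighted = (13/72)*0.9612 + (59/72)*0.3576 = 0.4666. IG = 0.5436 - 0.4666 = 0.0770, which rounds to 0.077.

0.077


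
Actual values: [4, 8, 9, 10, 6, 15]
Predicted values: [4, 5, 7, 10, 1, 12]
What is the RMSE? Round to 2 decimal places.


MSE = 7.8333. RMSE = sqrt(7.8333) = 2.80.

2.80


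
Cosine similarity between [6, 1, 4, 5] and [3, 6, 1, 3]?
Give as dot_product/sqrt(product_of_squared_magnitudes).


dot = 43. |a|^2 = 78, |b|^2 = 55. cos = 43/sqrt(4290).

43/sqrt(4290)


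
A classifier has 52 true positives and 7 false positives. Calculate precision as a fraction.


Precision = TP / (TP + FP) = 52 / 59 = 52/59.

52/59


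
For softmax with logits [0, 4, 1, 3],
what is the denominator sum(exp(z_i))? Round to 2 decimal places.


Denom = e^0=1.0000 + e^4=54.5982 + e^1=2.7183 + e^3=20.0855. Sum = 78.4020, which rounds to 78.40.

78.40


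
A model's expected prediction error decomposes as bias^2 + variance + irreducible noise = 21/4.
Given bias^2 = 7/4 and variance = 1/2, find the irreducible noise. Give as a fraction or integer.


Total error = bias^2 + variance + irreducible noise. So irreducible noise = 21/4 - 7/4 - 1/2 = 3.

3


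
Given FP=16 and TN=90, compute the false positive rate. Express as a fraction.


FPR = FP / (FP + TN) = 16 / 106 = 8/53.

8/53


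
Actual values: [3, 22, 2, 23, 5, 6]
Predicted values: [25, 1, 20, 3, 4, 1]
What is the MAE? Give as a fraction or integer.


MAE = (1/6) * (|3-25|=22 + |22-1|=21 + |2-20|=18 + |23-3|=20 + |5-4|=1 + |6-1|=5). Sum = 87. MAE = 29/2.

29/2


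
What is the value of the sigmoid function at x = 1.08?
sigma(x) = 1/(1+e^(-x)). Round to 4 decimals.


sigma(1.08) = 1/(1+e^(-1.08)) = 1/(1+0.339596) = 1/1.339596 = 0.7465.

0.7465


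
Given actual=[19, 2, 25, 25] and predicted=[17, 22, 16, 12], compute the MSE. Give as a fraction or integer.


MSE = (1/4) * ((19-17)^2=4 + (2-22)^2=400 + (25-16)^2=81 + (25-12)^2=169). Sum = 654. MSE = 327/2.

327/2


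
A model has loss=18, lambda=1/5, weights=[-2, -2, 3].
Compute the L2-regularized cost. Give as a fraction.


L2 sq norm = sum(w^2) = 17. J = 18 + 1/5 * 17 = 107/5.

107/5


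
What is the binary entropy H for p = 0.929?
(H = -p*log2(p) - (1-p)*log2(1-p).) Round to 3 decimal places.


H = -0.929*log2(0.929) - 0.071*log2(0.071) = 0.370.

0.370


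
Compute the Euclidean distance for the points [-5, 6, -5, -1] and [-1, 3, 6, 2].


d = sqrt(sum of squared differences). (-5--1)^2=16, (6-3)^2=9, (-5-6)^2=121, (-1-2)^2=9. Sum = 155.

sqrt(155)


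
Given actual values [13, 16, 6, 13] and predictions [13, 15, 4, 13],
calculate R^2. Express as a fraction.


Mean(y) = 12. SS_res = 5. SS_tot = 54. R^2 = 1 - 5/(54) = 49/54.

49/54


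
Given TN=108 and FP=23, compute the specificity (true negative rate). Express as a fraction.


Specificity = TN / (TN + FP) = 108 / 131 = 108/131.

108/131


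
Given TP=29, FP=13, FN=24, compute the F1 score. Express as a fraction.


Precision = 29/42 = 29/42. Recall = 29/53 = 29/53. F1 = 2*P*R/(P+R) = 58/95.

58/95


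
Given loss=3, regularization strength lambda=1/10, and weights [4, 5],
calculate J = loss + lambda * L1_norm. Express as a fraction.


L1 norm = sum(|w|) = 9. J = 3 + 1/10 * 9 = 39/10.

39/10


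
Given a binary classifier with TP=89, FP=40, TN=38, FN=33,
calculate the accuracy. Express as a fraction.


Accuracy = (TP + TN) / (TP + TN + FP + FN) = (89 + 38) / 200 = 127/200.

127/200


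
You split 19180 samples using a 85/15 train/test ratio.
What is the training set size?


Test set = 19180 * 15% = 2877. Training set = 19180 - 2877 = 16303.

16303


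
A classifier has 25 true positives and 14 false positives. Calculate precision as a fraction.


Precision = TP / (TP + FP) = 25 / 39 = 25/39.

25/39


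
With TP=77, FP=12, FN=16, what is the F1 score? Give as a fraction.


Precision = 77/89 = 77/89. Recall = 77/93 = 77/93. F1 = 2*P*R/(P+R) = 11/13.

11/13


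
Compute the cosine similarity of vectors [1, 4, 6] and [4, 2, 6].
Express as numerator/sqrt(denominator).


dot = 48. |a|^2 = 53, |b|^2 = 56. cos = 48/sqrt(2968).

48/sqrt(2968)


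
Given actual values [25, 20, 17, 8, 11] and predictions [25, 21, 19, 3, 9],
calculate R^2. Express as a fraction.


Mean(y) = 81/5. SS_res = 34. SS_tot = 934/5. R^2 = 1 - 34/(934/5) = 382/467.

382/467


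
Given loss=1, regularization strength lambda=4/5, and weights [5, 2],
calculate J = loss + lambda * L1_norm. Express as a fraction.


L1 norm = sum(|w|) = 7. J = 1 + 4/5 * 7 = 33/5.

33/5


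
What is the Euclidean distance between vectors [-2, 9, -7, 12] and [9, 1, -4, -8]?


d = sqrt(sum of squared differences). (-2-9)^2=121, (9-1)^2=64, (-7--4)^2=9, (12--8)^2=400. Sum = 594.

sqrt(594)


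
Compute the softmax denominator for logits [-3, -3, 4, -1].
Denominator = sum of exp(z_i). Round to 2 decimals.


Denom = e^-3=0.0498 + e^-3=0.0498 + e^4=54.5982 + e^-1=0.3679. Sum = 55.0657, which rounds to 55.07.

55.07


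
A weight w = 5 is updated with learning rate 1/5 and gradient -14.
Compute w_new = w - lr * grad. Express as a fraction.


w_new = 5 - 1/5 * -14 = 5 - -14/5 = 39/5.

39/5


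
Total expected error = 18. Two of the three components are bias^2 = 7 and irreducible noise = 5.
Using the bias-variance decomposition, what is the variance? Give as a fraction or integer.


Total error = bias^2 + variance + irreducible noise. So variance = 18 - 7 - 5 = 6.

6


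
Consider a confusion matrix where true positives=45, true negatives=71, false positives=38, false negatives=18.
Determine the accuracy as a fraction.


Accuracy = (TP + TN) / (TP + TN + FP + FN) = (45 + 71) / 172 = 29/43.

29/43


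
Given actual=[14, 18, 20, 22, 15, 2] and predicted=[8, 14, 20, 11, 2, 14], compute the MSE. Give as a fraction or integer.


MSE = (1/6) * ((14-8)^2=36 + (18-14)^2=16 + (20-20)^2=0 + (22-11)^2=121 + (15-2)^2=169 + (2-14)^2=144). Sum = 486. MSE = 81.

81


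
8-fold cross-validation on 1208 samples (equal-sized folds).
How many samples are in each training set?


Each validation fold has 1208/8 = 151 samples. Training set = 1208 - 151 = 1057.

1057


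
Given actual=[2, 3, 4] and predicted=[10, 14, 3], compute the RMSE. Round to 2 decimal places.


MSE = 62.0000. RMSE = sqrt(62.0000) = 7.87.

7.87


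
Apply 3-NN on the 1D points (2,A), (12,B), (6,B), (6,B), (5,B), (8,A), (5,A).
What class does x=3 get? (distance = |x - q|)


Distances: |2-3|=1, |12-3|=9, |6-3|=3, |6-3|=3, |5-3|=2, |8-3|=5, |5-3|=2. 3 nearest: (2,A), (5,A), (5,B). Counts: {'A': 2, 'B': 1}. Majority class: A.

A


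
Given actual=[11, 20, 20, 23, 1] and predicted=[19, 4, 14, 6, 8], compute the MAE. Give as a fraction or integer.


MAE = (1/5) * (|11-19|=8 + |20-4|=16 + |20-14|=6 + |23-6|=17 + |1-8|=7). Sum = 54. MAE = 54/5.

54/5


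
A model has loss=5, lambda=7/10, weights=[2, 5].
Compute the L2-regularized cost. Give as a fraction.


L2 sq norm = sum(w^2) = 29. J = 5 + 7/10 * 29 = 253/10.

253/10


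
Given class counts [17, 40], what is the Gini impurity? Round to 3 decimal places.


Total = 57. Proportions: 17/57, 40/57. sum(p_i^2) = 0.5814. Gini = 1 - 0.5814 = 0.4186, which rounds to 0.419.

0.419


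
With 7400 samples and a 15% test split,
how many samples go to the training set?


Test set = 7400 * 15% = 1110. Training set = 7400 - 1110 = 6290.

6290


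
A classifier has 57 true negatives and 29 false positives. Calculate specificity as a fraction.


Specificity = TN / (TN + FP) = 57 / 86 = 57/86.

57/86


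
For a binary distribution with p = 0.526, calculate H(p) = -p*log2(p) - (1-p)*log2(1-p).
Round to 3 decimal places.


H = -0.526*log2(0.526) - 0.474*log2(0.474) = 0.998.

0.998


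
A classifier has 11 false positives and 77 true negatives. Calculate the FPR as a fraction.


FPR = FP / (FP + TN) = 11 / 88 = 1/8.

1/8


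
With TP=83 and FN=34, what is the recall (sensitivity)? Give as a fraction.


Recall = TP / (TP + FN) = 83 / 117 = 83/117.

83/117


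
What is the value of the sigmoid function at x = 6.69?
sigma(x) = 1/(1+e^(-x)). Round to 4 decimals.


sigma(6.69) = 1/(1+e^(-6.69)) = 1/(1+0.001243) = 1/1.001243 = 0.9988.

0.9988


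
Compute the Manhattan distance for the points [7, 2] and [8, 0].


d = sum of absolute differences: |7-8|=1 + |2-0|=2 = 3.

3


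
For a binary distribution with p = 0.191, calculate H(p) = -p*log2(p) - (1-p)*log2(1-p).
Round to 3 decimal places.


H = -0.191*log2(0.191) - 0.809*log2(0.809) = 0.704.

0.704


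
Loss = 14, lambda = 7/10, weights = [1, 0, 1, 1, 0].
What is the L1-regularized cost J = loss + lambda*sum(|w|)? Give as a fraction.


L1 norm = sum(|w|) = 3. J = 14 + 7/10 * 3 = 161/10.

161/10


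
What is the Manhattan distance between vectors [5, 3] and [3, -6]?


d = sum of absolute differences: |5-3|=2 + |3--6|=9 = 11.

11


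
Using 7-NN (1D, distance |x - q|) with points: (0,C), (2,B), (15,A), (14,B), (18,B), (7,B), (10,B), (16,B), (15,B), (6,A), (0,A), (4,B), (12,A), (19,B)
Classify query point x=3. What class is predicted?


Distances: |0-3|=3, |2-3|=1, |15-3|=12, |14-3|=11, |18-3|=15, |7-3|=4, |10-3|=7, |16-3|=13, |15-3|=12, |6-3|=3, |0-3|=3, |4-3|=1, |12-3|=9, |19-3|=16. 7 nearest: (2,B), (4,B), (6,A), (0,A), (0,C), (7,B), (10,B). Counts: {'B': 4, 'A': 2, 'C': 1}. Majority class: B.

B


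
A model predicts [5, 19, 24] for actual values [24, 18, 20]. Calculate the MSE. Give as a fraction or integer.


MSE = (1/3) * ((24-5)^2=361 + (18-19)^2=1 + (20-24)^2=16). Sum = 378. MSE = 126.

126


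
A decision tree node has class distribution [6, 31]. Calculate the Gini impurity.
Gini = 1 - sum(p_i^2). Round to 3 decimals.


Total = 37. Proportions: 6/37, 31/37. sum(p_i^2) = 0.7283. Gini = 1 - 0.7283 = 0.2717, which rounds to 0.272.

0.272


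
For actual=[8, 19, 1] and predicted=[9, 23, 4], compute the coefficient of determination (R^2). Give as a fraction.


Mean(y) = 28/3. SS_res = 26. SS_tot = 494/3. R^2 = 1 - 26/(494/3) = 16/19.

16/19


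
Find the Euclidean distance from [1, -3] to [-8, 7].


d = sqrt(sum of squared differences). (1--8)^2=81, (-3-7)^2=100. Sum = 181.

sqrt(181)


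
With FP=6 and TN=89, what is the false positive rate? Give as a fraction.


FPR = FP / (FP + TN) = 6 / 95 = 6/95.

6/95


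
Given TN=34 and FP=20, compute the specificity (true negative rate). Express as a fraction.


Specificity = TN / (TN + FP) = 34 / 54 = 17/27.

17/27


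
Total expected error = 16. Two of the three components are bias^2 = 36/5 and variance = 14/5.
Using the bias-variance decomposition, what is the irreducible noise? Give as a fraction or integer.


Total error = bias^2 + variance + irreducible noise. So irreducible noise = 16 - 36/5 - 14/5 = 6.

6


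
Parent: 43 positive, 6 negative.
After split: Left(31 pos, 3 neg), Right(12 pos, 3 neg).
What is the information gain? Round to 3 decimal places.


H(parent) = 0.5364. H(left) = 0.4306, H(right) = 0.7219. Weighted = (34/49)*0.4306 + (15/49)*0.7219 = 0.5198. IG = 0.5364 - 0.5198 = 0.0166, which rounds to 0.017.

0.017


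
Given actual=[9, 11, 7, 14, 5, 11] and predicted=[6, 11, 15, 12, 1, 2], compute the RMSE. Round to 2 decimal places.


MSE = 29.0000. RMSE = sqrt(29.0000) = 5.39.

5.39


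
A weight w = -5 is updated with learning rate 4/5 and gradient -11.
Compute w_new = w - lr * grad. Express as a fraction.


w_new = -5 - 4/5 * -11 = -5 - -44/5 = 19/5.

19/5


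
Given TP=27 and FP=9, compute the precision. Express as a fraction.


Precision = TP / (TP + FP) = 27 / 36 = 3/4.

3/4


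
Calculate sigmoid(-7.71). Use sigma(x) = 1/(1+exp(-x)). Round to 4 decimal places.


sigma(-7.71) = 1/(1+e^(7.71)) = 1/(1+2230.542258) = 1/2231.542258 = 0.0004.

0.0004


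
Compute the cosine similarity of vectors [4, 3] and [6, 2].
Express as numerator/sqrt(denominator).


dot = 30. |a|^2 = 25, |b|^2 = 40. cos = 30/sqrt(1000).

30/sqrt(1000)


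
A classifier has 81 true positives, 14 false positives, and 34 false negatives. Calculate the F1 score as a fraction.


Precision = 81/95 = 81/95. Recall = 81/115 = 81/115. F1 = 2*P*R/(P+R) = 27/35.

27/35


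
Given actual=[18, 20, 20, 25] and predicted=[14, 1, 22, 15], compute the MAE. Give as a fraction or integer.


MAE = (1/4) * (|18-14|=4 + |20-1|=19 + |20-22|=2 + |25-15|=10). Sum = 35. MAE = 35/4.

35/4


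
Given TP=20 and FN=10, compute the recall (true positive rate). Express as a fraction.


Recall = TP / (TP + FN) = 20 / 30 = 2/3.

2/3


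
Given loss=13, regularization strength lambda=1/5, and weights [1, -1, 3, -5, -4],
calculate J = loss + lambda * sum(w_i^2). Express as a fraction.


L2 sq norm = sum(w^2) = 52. J = 13 + 1/5 * 52 = 117/5.

117/5


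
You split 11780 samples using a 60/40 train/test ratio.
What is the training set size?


Test set = 11780 * 40% = 4712. Training set = 11780 - 4712 = 7068.

7068


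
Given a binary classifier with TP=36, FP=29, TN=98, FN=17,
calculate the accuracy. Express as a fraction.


Accuracy = (TP + TN) / (TP + TN + FP + FN) = (36 + 98) / 180 = 67/90.

67/90


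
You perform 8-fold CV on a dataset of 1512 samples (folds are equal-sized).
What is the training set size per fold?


Each validation fold has 1512/8 = 189 samples. Training set = 1512 - 189 = 1323.

1323


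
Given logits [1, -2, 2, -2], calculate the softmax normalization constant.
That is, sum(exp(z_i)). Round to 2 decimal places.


Denom = e^1=2.7183 + e^-2=0.1353 + e^2=7.3891 + e^-2=0.1353. Sum = 10.3780, which rounds to 10.38.

10.38


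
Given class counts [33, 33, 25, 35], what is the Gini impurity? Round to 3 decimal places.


Total = 126. Proportions: 33/126, 33/126, 25/126, 35/126. sum(p_i^2) = 0.2537. Gini = 1 - 0.2537 = 0.7463, which rounds to 0.746.

0.746


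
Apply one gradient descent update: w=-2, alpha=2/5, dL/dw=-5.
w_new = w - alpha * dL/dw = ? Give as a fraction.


w_new = -2 - 2/5 * -5 = -2 - -2 = 0.

0


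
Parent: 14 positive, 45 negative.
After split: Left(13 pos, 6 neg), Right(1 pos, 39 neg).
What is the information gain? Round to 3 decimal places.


H(parent) = 0.7905. H(left) = 0.8997, H(right) = 0.1687. Weighted = (19/59)*0.8997 + (40/59)*0.1687 = 0.4041. IG = 0.7905 - 0.4041 = 0.3864, which rounds to 0.386.

0.386


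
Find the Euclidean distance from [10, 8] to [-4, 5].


d = sqrt(sum of squared differences). (10--4)^2=196, (8-5)^2=9. Sum = 205.

sqrt(205)


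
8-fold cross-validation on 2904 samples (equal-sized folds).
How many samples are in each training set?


Each validation fold has 2904/8 = 363 samples. Training set = 2904 - 363 = 2541.

2541


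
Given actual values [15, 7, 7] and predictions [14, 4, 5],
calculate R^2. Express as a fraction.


Mean(y) = 29/3. SS_res = 14. SS_tot = 128/3. R^2 = 1 - 14/(128/3) = 43/64.

43/64


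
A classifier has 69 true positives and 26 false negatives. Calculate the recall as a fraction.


Recall = TP / (TP + FN) = 69 / 95 = 69/95.

69/95


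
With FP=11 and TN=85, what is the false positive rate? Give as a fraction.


FPR = FP / (FP + TN) = 11 / 96 = 11/96.

11/96


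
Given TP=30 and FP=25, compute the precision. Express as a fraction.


Precision = TP / (TP + FP) = 30 / 55 = 6/11.

6/11


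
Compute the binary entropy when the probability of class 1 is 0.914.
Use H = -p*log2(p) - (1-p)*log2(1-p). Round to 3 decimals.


H = -0.914*log2(0.914) - 0.086*log2(0.086) = 0.423.

0.423


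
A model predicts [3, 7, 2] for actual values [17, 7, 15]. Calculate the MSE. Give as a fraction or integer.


MSE = (1/3) * ((17-3)^2=196 + (7-7)^2=0 + (15-2)^2=169). Sum = 365. MSE = 365/3.

365/3


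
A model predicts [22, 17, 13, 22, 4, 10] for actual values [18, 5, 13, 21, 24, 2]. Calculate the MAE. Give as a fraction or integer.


MAE = (1/6) * (|18-22|=4 + |5-17|=12 + |13-13|=0 + |21-22|=1 + |24-4|=20 + |2-10|=8). Sum = 45. MAE = 15/2.

15/2


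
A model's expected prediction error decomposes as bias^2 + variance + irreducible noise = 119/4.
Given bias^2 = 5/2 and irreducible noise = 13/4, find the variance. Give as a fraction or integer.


Total error = bias^2 + variance + irreducible noise. So variance = 119/4 - 5/2 - 13/4 = 24.

24


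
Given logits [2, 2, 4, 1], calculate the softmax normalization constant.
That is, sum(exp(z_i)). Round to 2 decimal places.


Denom = e^2=7.3891 + e^2=7.3891 + e^4=54.5982 + e^1=2.7183. Sum = 72.0947, which rounds to 72.09.

72.09


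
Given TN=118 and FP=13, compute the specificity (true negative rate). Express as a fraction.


Specificity = TN / (TN + FP) = 118 / 131 = 118/131.

118/131


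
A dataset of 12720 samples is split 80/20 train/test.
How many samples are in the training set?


Test set = 12720 * 20% = 2544. Training set = 12720 - 2544 = 10176.

10176


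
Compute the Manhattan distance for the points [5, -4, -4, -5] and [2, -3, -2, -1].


d = sum of absolute differences: |5-2|=3 + |-4--3|=1 + |-4--2|=2 + |-5--1|=4 = 10.

10


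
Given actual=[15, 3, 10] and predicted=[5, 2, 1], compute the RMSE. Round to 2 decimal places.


MSE = 60.6667. RMSE = sqrt(60.6667) = 7.79.

7.79


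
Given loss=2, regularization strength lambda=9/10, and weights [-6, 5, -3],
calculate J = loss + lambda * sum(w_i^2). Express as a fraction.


L2 sq norm = sum(w^2) = 70. J = 2 + 9/10 * 70 = 65.

65


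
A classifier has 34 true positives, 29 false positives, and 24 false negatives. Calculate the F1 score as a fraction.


Precision = 34/63 = 34/63. Recall = 34/58 = 17/29. F1 = 2*P*R/(P+R) = 68/121.

68/121


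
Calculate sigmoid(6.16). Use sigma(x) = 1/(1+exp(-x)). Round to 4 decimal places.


sigma(6.16) = 1/(1+e^(-6.16)) = 1/(1+0.002112) = 1/1.002112 = 0.9979.

0.9979


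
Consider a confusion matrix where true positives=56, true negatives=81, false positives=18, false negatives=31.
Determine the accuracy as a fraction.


Accuracy = (TP + TN) / (TP + TN + FP + FN) = (56 + 81) / 186 = 137/186.

137/186


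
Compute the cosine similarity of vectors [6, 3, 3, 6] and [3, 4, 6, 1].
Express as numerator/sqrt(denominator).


dot = 54. |a|^2 = 90, |b|^2 = 62. cos = 54/sqrt(5580).

54/sqrt(5580)


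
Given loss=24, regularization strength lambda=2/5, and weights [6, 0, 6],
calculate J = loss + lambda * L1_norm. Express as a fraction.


L1 norm = sum(|w|) = 12. J = 24 + 2/5 * 12 = 144/5.

144/5


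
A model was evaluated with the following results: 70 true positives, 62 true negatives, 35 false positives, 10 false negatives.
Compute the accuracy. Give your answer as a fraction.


Accuracy = (TP + TN) / (TP + TN + FP + FN) = (70 + 62) / 177 = 44/59.

44/59


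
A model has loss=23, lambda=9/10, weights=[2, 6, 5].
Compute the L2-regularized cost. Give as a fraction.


L2 sq norm = sum(w^2) = 65. J = 23 + 9/10 * 65 = 163/2.

163/2


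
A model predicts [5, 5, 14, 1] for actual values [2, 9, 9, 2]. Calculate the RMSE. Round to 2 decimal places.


MSE = 12.7500. RMSE = sqrt(12.7500) = 3.57.

3.57


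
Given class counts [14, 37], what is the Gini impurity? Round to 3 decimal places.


Total = 51. Proportions: 14/51, 37/51. sum(p_i^2) = 0.6017. Gini = 1 - 0.6017 = 0.3983, which rounds to 0.398.

0.398


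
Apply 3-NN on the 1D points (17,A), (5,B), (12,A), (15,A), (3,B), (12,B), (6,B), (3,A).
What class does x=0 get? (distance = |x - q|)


Distances: |17-0|=17, |5-0|=5, |12-0|=12, |15-0|=15, |3-0|=3, |12-0|=12, |6-0|=6, |3-0|=3. 3 nearest: (3,A), (3,B), (5,B). Counts: {'A': 1, 'B': 2}. Majority class: B.

B


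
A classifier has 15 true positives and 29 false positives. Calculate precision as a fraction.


Precision = TP / (TP + FP) = 15 / 44 = 15/44.

15/44


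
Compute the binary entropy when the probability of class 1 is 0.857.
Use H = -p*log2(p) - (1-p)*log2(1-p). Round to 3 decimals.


H = -0.857*log2(0.857) - 0.143*log2(0.143) = 0.592.

0.592


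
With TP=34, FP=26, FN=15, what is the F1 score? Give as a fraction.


Precision = 34/60 = 17/30. Recall = 34/49 = 34/49. F1 = 2*P*R/(P+R) = 68/109.

68/109


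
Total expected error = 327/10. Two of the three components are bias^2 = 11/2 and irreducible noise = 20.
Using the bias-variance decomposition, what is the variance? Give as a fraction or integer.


Total error = bias^2 + variance + irreducible noise. So variance = 327/10 - 11/2 - 20 = 36/5.

36/5


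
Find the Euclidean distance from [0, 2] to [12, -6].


d = sqrt(sum of squared differences). (0-12)^2=144, (2--6)^2=64. Sum = 208.

sqrt(208)


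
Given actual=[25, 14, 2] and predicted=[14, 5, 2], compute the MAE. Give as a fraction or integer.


MAE = (1/3) * (|25-14|=11 + |14-5|=9 + |2-2|=0). Sum = 20. MAE = 20/3.

20/3


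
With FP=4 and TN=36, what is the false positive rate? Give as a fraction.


FPR = FP / (FP + TN) = 4 / 40 = 1/10.

1/10


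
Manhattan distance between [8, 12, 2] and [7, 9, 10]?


d = sum of absolute differences: |8-7|=1 + |12-9|=3 + |2-10|=8 = 12.

12


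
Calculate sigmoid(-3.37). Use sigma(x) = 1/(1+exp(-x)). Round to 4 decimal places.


sigma(-3.37) = 1/(1+e^(3.37)) = 1/(1+29.078527) = 1/30.078527 = 0.0332.

0.0332
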